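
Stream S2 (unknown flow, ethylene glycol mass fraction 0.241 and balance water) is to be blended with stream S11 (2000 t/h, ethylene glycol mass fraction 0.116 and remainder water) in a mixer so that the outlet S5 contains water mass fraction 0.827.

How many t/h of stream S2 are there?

Let S2 be the unknown flow. Total out = 2000 + S2.
water balance: 1768 + 0.759·S2 = 0.827·(2000 + S2)
(0.759 − 0.827)·S2 = 0.827×2000 − 1768 = -114
S2 = -114 / -0.068 = 1676.5 t/h

1676 t/h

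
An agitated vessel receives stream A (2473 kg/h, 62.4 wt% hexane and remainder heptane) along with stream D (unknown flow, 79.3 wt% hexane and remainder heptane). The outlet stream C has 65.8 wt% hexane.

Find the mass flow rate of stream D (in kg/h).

622.8 kg/h

Let D be the unknown flow. Total out = 2473 + D.
hexane balance: 1543.2 + 0.793·D = 0.658·(2473 + D)
(0.793 − 0.658)·D = 0.658×2473 − 1543.2 = 84.082
D = 84.082 / 0.135 = 622.83 kg/h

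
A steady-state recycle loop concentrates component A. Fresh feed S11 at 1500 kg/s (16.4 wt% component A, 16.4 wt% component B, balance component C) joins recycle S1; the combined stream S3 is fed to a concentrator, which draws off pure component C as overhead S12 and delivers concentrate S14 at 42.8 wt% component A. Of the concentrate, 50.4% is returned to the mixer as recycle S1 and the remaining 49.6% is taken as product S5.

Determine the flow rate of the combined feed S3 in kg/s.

2084 kg/s

Overall component A balance (none leaves overhead): component A in fresh feed = component A in product, i.e. 1500×0.164 = (1−0.504)·S14·0.428.
S14 = 246/(0.428×0.496) = 1158.8 kg/s.
Recycle S1 = 0.504×1158.8 = 584.04 kg/s.
Combined feed S3 = 1500 + 584.04 = 2084 kg/s.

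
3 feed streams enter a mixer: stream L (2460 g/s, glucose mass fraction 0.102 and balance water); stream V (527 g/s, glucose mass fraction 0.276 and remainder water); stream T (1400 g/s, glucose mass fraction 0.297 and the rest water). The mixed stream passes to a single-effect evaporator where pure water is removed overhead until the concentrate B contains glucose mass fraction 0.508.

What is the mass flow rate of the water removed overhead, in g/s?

glucose entering = 2460×0.102 + 527×0.276 + 1400×0.297 = 812.17 g/s.
All glucose reports to B, so B = 812.17/0.508 = 1598.8 g/s.
Total feed = 4387 g/s; overhead = 4387 − 1598.8 = 2788.2 g/s.

2788 g/s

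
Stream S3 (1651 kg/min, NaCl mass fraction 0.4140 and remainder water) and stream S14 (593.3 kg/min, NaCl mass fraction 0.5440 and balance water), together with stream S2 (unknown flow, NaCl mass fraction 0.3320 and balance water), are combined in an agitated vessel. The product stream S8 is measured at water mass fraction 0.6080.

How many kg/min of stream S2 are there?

Let S2 be the unknown flow. Total out = 2244.3 + S2.
water balance: 1238 + 0.668·S2 = 0.608·(2244.3 + S2)
(0.668 − 0.608)·S2 = 0.608×2244.3 − 1238 = 126.5
S2 = 126.5 / 0.060 = 2108.4 kg/min

2108 kg/min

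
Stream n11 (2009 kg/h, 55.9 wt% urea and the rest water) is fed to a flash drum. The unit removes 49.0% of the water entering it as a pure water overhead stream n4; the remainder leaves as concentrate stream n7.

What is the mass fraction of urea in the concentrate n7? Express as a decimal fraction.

0.713

urea is not removed: 2009×0.559 = 1123 kg/h of urea enters n7.
water entering = 2009×0.441 = 885.97 kg/h; overhead removed = 0.490×885.97 = 434.12 kg/h.
Concentrate = 2009 − 434.12 = 1574.9 kg/h.
Mass fraction = 1123/1574.9 = 0.713.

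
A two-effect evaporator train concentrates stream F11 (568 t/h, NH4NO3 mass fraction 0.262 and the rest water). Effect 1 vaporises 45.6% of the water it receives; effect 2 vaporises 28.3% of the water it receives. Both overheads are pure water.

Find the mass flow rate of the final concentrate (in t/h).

water in feed = 568×0.738 = 419.18 t/h.
After stage 1: water left = (1−0.456)×419.18 = 228.04; stream total = 376.85 t/h.
After stage 2: water left = (1−0.283)×228.04 = 163.5; final concentrate = 312.32 t/h.

312.3 t/h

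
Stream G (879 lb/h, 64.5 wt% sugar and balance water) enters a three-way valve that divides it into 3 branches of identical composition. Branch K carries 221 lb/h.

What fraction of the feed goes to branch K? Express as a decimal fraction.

0.251

Fraction to K = 221/879 = 0.2514.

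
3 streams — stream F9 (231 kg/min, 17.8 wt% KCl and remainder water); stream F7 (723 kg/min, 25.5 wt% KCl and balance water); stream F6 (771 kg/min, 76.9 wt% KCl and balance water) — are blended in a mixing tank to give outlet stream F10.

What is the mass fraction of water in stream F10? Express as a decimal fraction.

Total flow out = 231 + 723 + 771 = 1725 kg/min.
water in = 231×0.822 + 723×0.745 + 771×0.231 = 906.62 kg/min.
water mass fraction in F10 = 906.62/1725 = 0.526.

0.526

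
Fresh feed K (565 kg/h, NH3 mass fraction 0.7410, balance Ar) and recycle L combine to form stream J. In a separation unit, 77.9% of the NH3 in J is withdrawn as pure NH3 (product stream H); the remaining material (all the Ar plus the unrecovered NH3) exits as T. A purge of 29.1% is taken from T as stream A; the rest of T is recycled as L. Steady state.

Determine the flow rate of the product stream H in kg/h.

386.7 kg/h

NH3 in J: m_A = 565×0.741 + (1−0.291)·(1−0.779)·m_A, so m_A = 418.67/0.8433 = 496.45 kg/h.
Product H = 0.779×496.45 = 386.74 kg/h.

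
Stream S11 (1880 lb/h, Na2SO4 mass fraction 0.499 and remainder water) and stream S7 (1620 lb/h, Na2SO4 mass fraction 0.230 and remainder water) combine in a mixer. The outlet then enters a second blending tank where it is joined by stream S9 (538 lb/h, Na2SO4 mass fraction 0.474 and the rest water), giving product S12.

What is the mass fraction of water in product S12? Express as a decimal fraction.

0.612

Overall, product flow = 4038 lb/h.
water in = 1880×0.501 + 1620×0.770 + 538×0.526 = 2472.3 lb/h.
water fraction in S12 = 0.612.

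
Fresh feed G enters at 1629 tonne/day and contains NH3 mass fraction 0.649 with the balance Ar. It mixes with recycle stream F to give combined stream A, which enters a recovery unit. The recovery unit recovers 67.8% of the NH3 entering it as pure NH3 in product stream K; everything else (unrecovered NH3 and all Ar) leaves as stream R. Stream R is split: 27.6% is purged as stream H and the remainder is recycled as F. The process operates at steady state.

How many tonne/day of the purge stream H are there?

694.3 tonne/day

Ar enters only via G and leaves only via the purge: 1629×0.351 = 0.276×(Ar in R), and the recovery unit passes all Ar, so Ar in A = Ar in R = 2071.7 tonne/day.
NH3 in A: m_A = 1629×0.649 + (1−0.276)·(1−0.678)·m_A, so m_A = 1057.2/0.7669 = 1378.6 tonne/day.
R = (1−0.678)×1378.6 + 2071.7 = 2515.6 tonne/day.
Purge H = 0.276×2515.6 = 694.3 tonne/day.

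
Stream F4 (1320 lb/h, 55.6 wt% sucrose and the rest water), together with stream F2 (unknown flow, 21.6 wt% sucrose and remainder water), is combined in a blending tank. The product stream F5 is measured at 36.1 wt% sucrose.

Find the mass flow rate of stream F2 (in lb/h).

1775 lb/h

Let F2 be the unknown flow. Total out = 1320 + F2.
sucrose balance: 733.92 + 0.216·F2 = 0.361·(1320 + F2)
(0.216 − 0.361)·F2 = 0.361×1320 − 733.92 = -257.4
F2 = -257.4 / -0.145 = 1775.2 lb/h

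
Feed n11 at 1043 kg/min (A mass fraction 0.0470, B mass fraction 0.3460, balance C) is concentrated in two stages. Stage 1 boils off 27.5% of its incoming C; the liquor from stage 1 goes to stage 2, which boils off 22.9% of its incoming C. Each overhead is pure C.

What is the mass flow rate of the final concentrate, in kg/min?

C in feed = 1043×0.607 = 633.1 kg/min.
After stage 1: C left = (1−0.275)×633.1 = 459; stream total = 868.9 kg/min.
After stage 2: C left = (1−0.229)×459 = 353.89; final concentrate = 763.79 kg/min.

763.8 kg/min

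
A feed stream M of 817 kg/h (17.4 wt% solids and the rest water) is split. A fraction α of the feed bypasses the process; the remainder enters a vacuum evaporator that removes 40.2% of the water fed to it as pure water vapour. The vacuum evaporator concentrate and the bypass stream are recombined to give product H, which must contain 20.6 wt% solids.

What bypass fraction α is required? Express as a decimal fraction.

0.532

All 817×0.174 = 142.16 kg/h of solids reaches H, so H = 142.16/0.206 = 690.09 kg/h and vapour = 126.91 kg/h.
The evaporator receives (1−α)·817 of feed at 0.826 water and removes 0.402 of that water:
0.402×0.826×(1−α)×817 = 126.91
(1−α) = 126.91/271.29 = 0.4678;  α = 0.5322.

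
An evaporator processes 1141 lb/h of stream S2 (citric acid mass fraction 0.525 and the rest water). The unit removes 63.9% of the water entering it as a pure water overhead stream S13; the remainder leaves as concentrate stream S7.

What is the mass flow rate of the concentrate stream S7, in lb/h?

water entering = 1141×0.475 = 541.98 lb/h; overhead removed = 0.639×541.98 = 346.32 lb/h.
Concentrate = 1141 − 346.32 = 794.68 lb/h.

794.7 lb/h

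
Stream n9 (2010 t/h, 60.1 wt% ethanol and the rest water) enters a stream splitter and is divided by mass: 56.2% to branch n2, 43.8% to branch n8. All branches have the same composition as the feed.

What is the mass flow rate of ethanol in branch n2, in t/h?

678.9 t/h

Branch n2 total = 0.562×2010 = 1129.6 t/h.
ethanol in n2 = 0.601×1129.6 = 678.9 t/h.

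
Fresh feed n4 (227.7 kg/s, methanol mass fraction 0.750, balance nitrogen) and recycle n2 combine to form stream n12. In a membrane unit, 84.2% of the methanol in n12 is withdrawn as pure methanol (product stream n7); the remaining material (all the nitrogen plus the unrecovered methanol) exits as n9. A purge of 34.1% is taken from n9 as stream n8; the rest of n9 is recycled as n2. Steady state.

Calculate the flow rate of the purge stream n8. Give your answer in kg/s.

nitrogen enters only via n4 and leaves only via the purge: 227.7×0.250 = 0.341×(nitrogen in n9), and the membrane unit passes all nitrogen, so nitrogen in n12 = nitrogen in n9 = 166.94 kg/s.
methanol in n12: m_A = 227.7×0.750 + (1−0.341)·(1−0.842)·m_A, so m_A = 170.77/0.8959 = 190.62 kg/s.
n9 = (1−0.842)×190.62 + 166.94 = 197.05 kg/s.
Purge n8 = 0.341×197.05 = 67.195 kg/s.

67.2 kg/s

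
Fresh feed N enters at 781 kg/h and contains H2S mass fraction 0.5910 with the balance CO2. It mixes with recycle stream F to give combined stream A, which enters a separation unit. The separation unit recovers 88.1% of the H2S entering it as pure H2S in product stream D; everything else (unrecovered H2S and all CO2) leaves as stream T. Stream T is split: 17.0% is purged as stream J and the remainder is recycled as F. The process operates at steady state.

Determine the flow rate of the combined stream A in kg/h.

2391 kg/h

CO2 enters only via N and leaves only via the purge: 781×0.409 = 0.170×(CO2 in T), and the separation unit passes all CO2, so CO2 in A = CO2 in T = 1879 kg/h.
H2S in A: m_A = 781×0.591 + (1−0.170)·(1−0.881)·m_A, so m_A = 461.57/0.9012 = 512.16 kg/h.
A = 512.16 + 1879 = 2391.2 kg/h.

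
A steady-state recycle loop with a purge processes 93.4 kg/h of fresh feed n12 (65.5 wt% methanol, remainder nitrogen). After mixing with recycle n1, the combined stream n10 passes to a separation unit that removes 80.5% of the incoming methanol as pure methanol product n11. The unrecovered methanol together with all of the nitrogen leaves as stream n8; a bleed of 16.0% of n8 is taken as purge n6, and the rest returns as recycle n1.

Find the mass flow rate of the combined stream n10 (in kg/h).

274.6 kg/h

nitrogen enters only via n12 and leaves only via the purge: 93.4×0.345 = 0.160×(nitrogen in n8), and the separation unit passes all nitrogen, so nitrogen in n10 = nitrogen in n8 = 201.39 kg/h.
methanol in n10: m_A = 93.4×0.655 + (1−0.160)·(1−0.805)·m_A, so m_A = 61.177/0.8362 = 73.161 kg/h.
n10 = 73.161 + 201.39 = 274.55 kg/h.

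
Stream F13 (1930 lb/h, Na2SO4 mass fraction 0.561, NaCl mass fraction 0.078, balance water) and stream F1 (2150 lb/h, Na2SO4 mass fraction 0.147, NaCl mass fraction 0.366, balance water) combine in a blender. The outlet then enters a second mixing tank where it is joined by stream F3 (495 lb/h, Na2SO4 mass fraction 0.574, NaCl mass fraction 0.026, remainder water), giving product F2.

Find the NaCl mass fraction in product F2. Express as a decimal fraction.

Overall, product flow = 4575 lb/h.
NaCl in = 1930×0.078 + 2150×0.366 + 495×0.026 = 950.31 lb/h.
NaCl fraction in F2 = 0.208.

0.208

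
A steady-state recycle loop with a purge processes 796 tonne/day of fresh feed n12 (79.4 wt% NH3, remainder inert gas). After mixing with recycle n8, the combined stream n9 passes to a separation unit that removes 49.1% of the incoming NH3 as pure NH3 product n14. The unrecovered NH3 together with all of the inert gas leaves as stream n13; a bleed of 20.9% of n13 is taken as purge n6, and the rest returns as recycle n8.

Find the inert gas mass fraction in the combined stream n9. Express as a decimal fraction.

0.426

inert gas enters only via n12 and leaves only via the purge: 796×0.206 = 0.209×(inert gas in n13), and the separation unit passes all inert gas, so inert gas in n9 = inert gas in n13 = 784.57 tonne/day.
NH3 in n9: m_A = 796×0.794 + (1−0.209)·(1−0.491)·m_A, so m_A = 632.02/0.5974 = 1058 tonne/day.
n9 = 1058 + 784.57 = 1842.6 tonne/day.
inert gas fraction in n9 = 784.57/1842.6 = 0.426.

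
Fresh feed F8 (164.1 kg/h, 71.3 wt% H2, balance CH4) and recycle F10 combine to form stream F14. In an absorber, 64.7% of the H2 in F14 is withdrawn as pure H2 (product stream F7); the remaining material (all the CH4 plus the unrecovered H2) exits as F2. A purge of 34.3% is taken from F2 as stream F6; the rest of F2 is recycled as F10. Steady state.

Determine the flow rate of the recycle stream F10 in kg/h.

125.5 kg/h

CH4 enters only via F8 and leaves only via the purge: 164.1×0.287 = 0.343×(CH4 in F2), and the absorber passes all CH4, so CH4 in F14 = CH4 in F2 = 137.31 kg/h.
H2 in F14: m_A = 164.1×0.713 + (1−0.343)·(1−0.647)·m_A, so m_A = 117/0.7681 = 152.33 kg/h.
F2 = (1−0.647)×152.33 + 137.31 = 191.08 kg/h.
Recycle F10 = (1−0.343)×191.08 = 125.54 kg/h.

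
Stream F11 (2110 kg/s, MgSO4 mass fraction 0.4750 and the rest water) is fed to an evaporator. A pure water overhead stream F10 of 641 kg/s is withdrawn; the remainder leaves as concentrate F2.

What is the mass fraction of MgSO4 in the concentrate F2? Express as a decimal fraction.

0.6823

MgSO4 is not removed: 2110×0.475 = 1002.2 kg/s of MgSO4 enters F2.
Concentrate = 2110 − 641 = 1469 kg/s.
Mass fraction = 1002.2/1469 = 0.6823.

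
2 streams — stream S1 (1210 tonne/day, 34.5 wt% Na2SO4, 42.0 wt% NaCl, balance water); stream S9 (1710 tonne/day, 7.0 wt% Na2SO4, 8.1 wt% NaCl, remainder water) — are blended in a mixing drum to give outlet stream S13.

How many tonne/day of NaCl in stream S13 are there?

646.7 tonne/day

NaCl out = NaCl in = 1210×0.420 + 1710×0.081 = 646.71 tonne/day.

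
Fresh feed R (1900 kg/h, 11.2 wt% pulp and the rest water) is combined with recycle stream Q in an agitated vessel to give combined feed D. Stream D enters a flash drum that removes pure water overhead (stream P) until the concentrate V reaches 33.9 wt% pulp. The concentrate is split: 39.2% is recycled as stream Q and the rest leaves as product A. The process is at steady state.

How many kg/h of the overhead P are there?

1272 kg/h

Overall pulp balance (none leaves overhead): pulp in fresh feed = pulp in product, i.e. 1900×0.112 = (1−0.392)·V·0.339.
V = 212.8/(0.339×0.608) = 1032.4 kg/h.
Recycle Q = 0.392×1032.4 = 404.72 kg/h.
Combined feed D = 1900 + 404.72 = 2304.7 kg/h.
Overhead P = D − V = 2304.7 − 1032.4 = 1272.3 kg/h.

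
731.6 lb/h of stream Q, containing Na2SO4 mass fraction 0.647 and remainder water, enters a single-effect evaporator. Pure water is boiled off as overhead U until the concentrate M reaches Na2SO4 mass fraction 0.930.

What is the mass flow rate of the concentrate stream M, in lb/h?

Na2SO4 is conserved: 731.6×0.647 = 473.35 lb/h all reports to the concentrate.
Concentrate = 473.35/(target fraction) = 508.97 lb/h.

509 lb/h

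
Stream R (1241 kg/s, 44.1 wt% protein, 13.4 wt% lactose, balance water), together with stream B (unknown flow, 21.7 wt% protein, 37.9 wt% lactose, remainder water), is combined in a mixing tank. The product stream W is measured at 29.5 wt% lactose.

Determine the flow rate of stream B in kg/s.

Let B be the unknown flow. Total out = 1241 + B.
lactose balance: 166.29 + 0.379·B = 0.295·(1241 + B)
(0.379 − 0.295)·B = 0.295×1241 − 166.29 = 199.8
B = 199.8 / 0.084 = 2378.6 kg/s

2379 kg/s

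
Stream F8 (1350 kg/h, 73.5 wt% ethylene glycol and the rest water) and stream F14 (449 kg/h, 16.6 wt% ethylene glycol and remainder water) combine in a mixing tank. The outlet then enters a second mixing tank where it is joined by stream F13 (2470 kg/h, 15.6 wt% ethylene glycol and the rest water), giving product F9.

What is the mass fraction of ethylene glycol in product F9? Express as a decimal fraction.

Overall, product flow = 4269 kg/h.
ethylene glycol in = 1350×0.735 + 449×0.166 + 2470×0.156 = 1452.1 kg/h.
ethylene glycol fraction in F9 = 0.3402.

0.3402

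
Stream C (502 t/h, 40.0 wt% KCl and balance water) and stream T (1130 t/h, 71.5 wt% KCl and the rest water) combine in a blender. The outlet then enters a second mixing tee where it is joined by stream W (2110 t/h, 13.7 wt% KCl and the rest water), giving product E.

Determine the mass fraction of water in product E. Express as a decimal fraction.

0.653

Overall, product flow = 3742 t/h.
water in = 502×0.600 + 1130×0.285 + 2110×0.863 = 2444.2 t/h.
water fraction in E = 0.653.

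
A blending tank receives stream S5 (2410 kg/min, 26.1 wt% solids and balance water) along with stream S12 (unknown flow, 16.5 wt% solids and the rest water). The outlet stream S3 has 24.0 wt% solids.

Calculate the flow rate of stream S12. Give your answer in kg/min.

Let S12 be the unknown flow. Total out = 2410 + S12.
solids balance: 629.01 + 0.165·S12 = 0.240·(2410 + S12)
(0.165 − 0.240)·S12 = 0.240×2410 − 629.01 = -50.61
S12 = -50.61 / -0.075 = 674.8 kg/min

674.8 kg/min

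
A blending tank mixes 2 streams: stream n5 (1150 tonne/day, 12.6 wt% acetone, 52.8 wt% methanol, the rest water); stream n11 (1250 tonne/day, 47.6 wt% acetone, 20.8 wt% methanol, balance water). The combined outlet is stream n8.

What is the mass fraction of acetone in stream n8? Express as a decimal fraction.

Total flow out = 1150 + 1250 = 2400 tonne/day.
acetone in = 1150×0.126 + 1250×0.476 = 739.9 tonne/day.
acetone mass fraction in n8 = 739.9/2400 = 0.308.

0.308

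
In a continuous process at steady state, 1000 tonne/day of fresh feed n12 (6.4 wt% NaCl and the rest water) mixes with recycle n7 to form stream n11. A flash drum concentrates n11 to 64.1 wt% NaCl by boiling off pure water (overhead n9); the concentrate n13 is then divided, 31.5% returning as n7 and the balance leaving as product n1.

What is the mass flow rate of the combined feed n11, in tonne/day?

1046 tonne/day

Overall NaCl balance (none leaves overhead): NaCl in fresh feed = NaCl in product, i.e. 1000×0.064 = (1−0.315)·n13·0.641.
n13 = 64/(0.641×0.685) = 145.76 tonne/day.
Recycle n7 = 0.315×145.76 = 45.914 tonne/day.
Combined feed n11 = 1000 + 45.914 = 1045.9 tonne/day.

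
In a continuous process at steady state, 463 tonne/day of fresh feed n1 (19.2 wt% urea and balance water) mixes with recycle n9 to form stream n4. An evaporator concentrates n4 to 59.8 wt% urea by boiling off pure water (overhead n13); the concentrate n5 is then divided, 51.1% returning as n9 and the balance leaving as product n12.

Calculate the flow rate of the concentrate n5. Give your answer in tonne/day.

304 tonne/day

Overall urea balance (none leaves overhead): urea in fresh feed = urea in product, i.e. 463×0.192 = (1−0.511)·n5·0.598.
n5 = 88.896/(0.598×0.489) = 304 tonne/day.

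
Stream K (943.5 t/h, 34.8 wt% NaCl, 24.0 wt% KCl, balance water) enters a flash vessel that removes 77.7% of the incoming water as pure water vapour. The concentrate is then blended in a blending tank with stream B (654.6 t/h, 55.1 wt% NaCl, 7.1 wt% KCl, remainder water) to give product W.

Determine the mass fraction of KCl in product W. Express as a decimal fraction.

Vapour removed = 0.777×0.412×943.5 = 302.04 t/h; concentrate = 641.46 t/h.
KCl reaching the mixer = 226.44 (from concentrate) + 654.6×0.071 = 272.92 t/h.
Product flow = 641.46 + 654.6 = 1296.1 t/h; KCl fraction = 0.211.

0.211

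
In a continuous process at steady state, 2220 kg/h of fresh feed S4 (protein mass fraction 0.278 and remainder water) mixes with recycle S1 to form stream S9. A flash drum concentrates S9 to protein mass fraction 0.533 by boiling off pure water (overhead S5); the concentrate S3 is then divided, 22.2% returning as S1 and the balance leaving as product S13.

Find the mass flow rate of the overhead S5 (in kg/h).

Overall protein balance (none leaves overhead): protein in fresh feed = protein in product, i.e. 2220×0.278 = (1−0.222)·S3·0.533.
S3 = 617.16/(0.533×0.778) = 1488.3 kg/h.
Recycle S1 = 0.222×1488.3 = 330.4 kg/h.
Combined feed S9 = 2220 + 330.4 = 2550.4 kg/h.
Overhead S5 = S9 − S3 = 2550.4 − 1488.3 = 1062.1 kg/h.

1062 kg/h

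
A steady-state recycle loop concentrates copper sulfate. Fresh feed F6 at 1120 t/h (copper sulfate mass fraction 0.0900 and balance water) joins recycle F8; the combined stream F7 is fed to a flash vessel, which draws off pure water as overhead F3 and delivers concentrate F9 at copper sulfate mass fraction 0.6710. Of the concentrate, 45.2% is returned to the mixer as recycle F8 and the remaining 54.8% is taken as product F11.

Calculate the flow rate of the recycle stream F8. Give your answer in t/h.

Overall copper sulfate balance (none leaves overhead): copper sulfate in fresh feed = copper sulfate in product, i.e. 1120×0.090 = (1−0.452)·F9·0.671.
F9 = 100.8/(0.671×0.548) = 274.13 t/h.
Recycle F8 = 0.452×274.13 = 123.91 t/h.

123.9 t/h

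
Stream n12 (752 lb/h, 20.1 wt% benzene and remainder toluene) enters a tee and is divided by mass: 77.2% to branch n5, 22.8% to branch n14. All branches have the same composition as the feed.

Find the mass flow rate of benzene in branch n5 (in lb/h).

116.7 lb/h

Branch n5 total = 0.772×752 = 580.54 lb/h.
benzene in n5 = 0.201×580.54 = 116.69 lb/h.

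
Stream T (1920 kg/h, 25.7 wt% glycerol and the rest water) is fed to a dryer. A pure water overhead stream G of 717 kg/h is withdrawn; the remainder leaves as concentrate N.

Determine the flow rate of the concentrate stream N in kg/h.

1203 kg/h

Concentrate = 1920 − 717 = 1203 kg/h.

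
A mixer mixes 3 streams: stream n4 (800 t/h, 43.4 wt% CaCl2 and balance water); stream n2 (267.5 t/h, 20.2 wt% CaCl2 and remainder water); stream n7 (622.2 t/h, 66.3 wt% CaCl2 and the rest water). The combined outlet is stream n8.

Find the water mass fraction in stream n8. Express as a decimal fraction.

0.5184

Total flow out = 800 + 267.5 + 622.2 = 1689.7 t/h.
water in = 800×0.566 + 267.5×0.798 + 622.2×0.337 = 875.95 t/h.
water mass fraction in n8 = 875.95/1689.7 = 0.5184.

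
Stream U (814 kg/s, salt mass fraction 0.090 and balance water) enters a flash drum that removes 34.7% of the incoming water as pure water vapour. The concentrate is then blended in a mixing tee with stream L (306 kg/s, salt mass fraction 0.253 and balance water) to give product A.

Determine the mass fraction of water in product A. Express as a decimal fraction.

Vapour removed = 0.347×0.910×814 = 257.04 kg/s; concentrate = 556.96 kg/s.
water reaching the mixer = 483.7 (from concentrate) + 306×0.747 = 712.29 kg/s.
Product flow = 556.96 + 306 = 862.96 kg/s; water fraction = 0.825.

0.825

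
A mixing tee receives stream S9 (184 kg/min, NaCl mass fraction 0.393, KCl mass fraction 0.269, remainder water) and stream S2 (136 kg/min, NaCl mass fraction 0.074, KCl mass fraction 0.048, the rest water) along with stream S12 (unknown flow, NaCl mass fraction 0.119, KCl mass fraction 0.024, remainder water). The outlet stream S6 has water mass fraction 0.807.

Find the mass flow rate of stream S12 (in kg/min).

1533 kg/min

Let S12 be the unknown flow. Total out = 320 + S12.
water balance: 181.6 + 0.857·S12 = 0.807·(320 + S12)
(0.857 − 0.807)·S12 = 0.807×320 − 181.6 = 76.64
S12 = 76.64 / 0.050 = 1532.8 kg/min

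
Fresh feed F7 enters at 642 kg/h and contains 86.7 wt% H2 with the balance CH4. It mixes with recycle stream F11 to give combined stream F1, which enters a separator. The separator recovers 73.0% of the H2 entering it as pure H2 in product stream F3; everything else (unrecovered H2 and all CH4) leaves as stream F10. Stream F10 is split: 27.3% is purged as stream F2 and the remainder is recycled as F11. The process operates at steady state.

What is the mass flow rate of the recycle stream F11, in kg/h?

CH4 enters only via F7 and leaves only via the purge: 642×0.133 = 0.273×(CH4 in F10), and the separator passes all CH4, so CH4 in F1 = CH4 in F10 = 312.77 kg/h.
H2 in F1: m_A = 642×0.867 + (1−0.273)·(1−0.730)·m_A, so m_A = 556.61/0.8037 = 692.56 kg/h.
F10 = (1−0.730)×692.56 + 312.77 = 499.76 kg/h.
Recycle F11 = (1−0.273)×499.76 = 363.33 kg/h.

363.3 kg/h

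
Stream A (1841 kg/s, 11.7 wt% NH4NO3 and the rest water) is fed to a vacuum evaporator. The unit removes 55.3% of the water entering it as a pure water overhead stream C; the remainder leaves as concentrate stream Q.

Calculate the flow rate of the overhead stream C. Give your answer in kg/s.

water entering = 1841×0.883 = 1625.6 kg/s; overhead removed = 0.553×1625.6 = 898.96 kg/s.

899 kg/s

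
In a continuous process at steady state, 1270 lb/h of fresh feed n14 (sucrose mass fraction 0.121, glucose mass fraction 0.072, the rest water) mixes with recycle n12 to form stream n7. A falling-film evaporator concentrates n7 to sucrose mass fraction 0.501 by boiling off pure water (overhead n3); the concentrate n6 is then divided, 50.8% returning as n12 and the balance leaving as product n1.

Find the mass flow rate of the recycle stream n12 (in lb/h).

316.7 lb/h

Overall sucrose balance (none leaves overhead): sucrose in fresh feed = sucrose in product, i.e. 1270×0.121 = (1−0.508)·n6·0.501.
n6 = 153.67/(0.501×0.492) = 623.43 lb/h.
Recycle n12 = 0.508×623.43 = 316.7 lb/h.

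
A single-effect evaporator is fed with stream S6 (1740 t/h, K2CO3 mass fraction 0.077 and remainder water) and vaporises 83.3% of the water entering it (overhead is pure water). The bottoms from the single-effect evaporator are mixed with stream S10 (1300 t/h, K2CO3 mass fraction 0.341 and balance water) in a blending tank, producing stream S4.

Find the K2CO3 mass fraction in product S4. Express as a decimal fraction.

Vapour removed = 0.833×0.923×1740 = 1337.8 t/h; concentrate = 402.19 t/h.
K2CO3 reaching the mixer = 133.98 (from concentrate) + 1300×0.341 = 577.28 t/h.
Product flow = 402.19 + 1300 = 1702.2 t/h; K2CO3 fraction = 0.339.

0.339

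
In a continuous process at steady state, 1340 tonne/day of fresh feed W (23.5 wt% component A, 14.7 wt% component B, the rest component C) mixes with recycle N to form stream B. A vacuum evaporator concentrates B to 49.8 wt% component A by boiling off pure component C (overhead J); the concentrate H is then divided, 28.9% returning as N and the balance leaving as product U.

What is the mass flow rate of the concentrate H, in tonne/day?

Overall component A balance (none leaves overhead): component A in fresh feed = component A in product, i.e. 1340×0.235 = (1−0.289)·H·0.498.
H = 314.9/(0.498×0.711) = 889.35 tonne/day.

889.4 tonne/day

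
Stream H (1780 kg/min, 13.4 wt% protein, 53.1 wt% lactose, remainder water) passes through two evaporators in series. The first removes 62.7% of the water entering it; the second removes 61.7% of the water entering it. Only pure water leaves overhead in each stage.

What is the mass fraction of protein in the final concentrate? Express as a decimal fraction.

water in feed = 1780×0.335 = 596.3 kg/min.
After stage 1: water left = (1−0.627)×596.3 = 222.42; stream total = 1406.1 kg/min.
After stage 2: water left = (1−0.617)×222.42 = 85.187; final concentrate = 1268.9 kg/min.
protein fraction = 238.52/1268.9 = 0.1880.

0.1880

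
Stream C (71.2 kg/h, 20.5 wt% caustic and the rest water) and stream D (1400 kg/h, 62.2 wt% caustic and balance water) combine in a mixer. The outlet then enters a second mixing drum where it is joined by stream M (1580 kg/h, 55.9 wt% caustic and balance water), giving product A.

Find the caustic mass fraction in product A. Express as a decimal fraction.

0.580

Overall, product flow = 3051.2 kg/h.
caustic in = 71.2×0.205 + 1400×0.622 + 1580×0.559 = 1768.6 kg/h.
caustic fraction in A = 0.580.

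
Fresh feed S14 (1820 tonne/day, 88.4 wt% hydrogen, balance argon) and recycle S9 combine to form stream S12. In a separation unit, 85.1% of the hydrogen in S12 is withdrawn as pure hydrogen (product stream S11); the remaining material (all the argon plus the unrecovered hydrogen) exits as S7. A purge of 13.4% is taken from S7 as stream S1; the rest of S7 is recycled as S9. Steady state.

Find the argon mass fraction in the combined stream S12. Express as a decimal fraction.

0.4603

argon enters only via S14 and leaves only via the purge: 1820×0.116 = 0.134×(argon in S7), and the separation unit passes all argon, so argon in S12 = argon in S7 = 1575.5 tonne/day.
hydrogen in S12: m_A = 1820×0.884 + (1−0.134)·(1−0.851)·m_A, so m_A = 1608.9/0.8710 = 1847.2 tonne/day.
S12 = 1847.2 + 1575.5 = 3422.8 tonne/day.
argon fraction in S12 = 1575.5/3422.8 = 0.4603.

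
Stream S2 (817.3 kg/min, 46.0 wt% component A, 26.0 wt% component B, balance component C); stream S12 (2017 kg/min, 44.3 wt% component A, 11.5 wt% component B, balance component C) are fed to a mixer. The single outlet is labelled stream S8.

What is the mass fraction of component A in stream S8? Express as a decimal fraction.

0.4479

Total flow out = 817.3 + 2017 = 2834.3 kg/min.
component A in = 817.3×0.460 + 2017×0.443 = 1269.5 kg/min.
component A mass fraction in S8 = 1269.5/2834.3 = 0.4479.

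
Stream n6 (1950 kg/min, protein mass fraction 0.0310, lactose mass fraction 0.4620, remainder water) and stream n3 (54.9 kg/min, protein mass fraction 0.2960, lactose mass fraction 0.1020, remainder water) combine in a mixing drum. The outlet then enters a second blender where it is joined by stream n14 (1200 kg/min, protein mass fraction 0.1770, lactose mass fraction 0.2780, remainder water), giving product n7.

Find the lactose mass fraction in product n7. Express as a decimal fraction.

0.3869

Overall, product flow = 3204.9 kg/min.
lactose in = 1950×0.462 + 54.9×0.102 + 1200×0.278 = 1240.1 kg/min.
lactose fraction in n7 = 0.3869.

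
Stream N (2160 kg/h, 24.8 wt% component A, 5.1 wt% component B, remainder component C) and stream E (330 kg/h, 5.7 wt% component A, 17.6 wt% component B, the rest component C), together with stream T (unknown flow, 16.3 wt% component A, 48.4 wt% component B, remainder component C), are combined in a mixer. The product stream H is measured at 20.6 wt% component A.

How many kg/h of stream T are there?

Let T be the unknown flow. Total out = 2490 + T.
component A balance: 554.49 + 0.163·T = 0.206·(2490 + T)
(0.163 − 0.206)·T = 0.206×2490 − 554.49 = -41.55
T = -41.55 / -0.043 = 966.28 kg/h

966.3 kg/h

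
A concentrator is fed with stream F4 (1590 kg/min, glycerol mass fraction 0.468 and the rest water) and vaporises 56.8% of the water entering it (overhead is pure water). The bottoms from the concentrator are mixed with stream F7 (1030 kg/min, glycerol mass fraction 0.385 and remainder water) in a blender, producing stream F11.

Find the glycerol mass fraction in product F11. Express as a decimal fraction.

Vapour removed = 0.568×0.532×1590 = 480.46 kg/min; concentrate = 1109.5 kg/min.
glycerol reaching the mixer = 744.12 (from concentrate) + 1030×0.385 = 1140.7 kg/min.
Product flow = 1109.5 + 1030 = 2139.5 kg/min; glycerol fraction = 0.533.

0.533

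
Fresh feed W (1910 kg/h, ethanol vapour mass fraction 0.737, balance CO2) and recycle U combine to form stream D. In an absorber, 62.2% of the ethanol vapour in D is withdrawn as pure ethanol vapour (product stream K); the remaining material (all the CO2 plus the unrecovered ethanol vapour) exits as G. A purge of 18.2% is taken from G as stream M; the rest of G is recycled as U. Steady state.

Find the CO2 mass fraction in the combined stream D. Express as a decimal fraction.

CO2 enters only via W and leaves only via the purge: 1910×0.263 = 0.182×(CO2 in G), and the absorber passes all CO2, so CO2 in D = CO2 in G = 2760.1 kg/h.
ethanol vapour in D: m_A = 1910×0.737 + (1−0.182)·(1−0.622)·m_A, so m_A = 1407.7/0.6908 = 2037.8 kg/h.
D = 2037.8 + 2760.1 = 4797.8 kg/h.
CO2 fraction in D = 2760.1/4797.8 = 0.575.

0.575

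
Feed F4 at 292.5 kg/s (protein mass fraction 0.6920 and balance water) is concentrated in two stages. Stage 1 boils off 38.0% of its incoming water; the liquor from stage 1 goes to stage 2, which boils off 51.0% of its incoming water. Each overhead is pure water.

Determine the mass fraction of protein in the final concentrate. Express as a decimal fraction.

water in feed = 292.5×0.308 = 90.09 kg/s.
After stage 1: water left = (1−0.380)×90.09 = 55.856; stream total = 258.27 kg/s.
After stage 2: water left = (1−0.510)×55.856 = 27.369; final concentrate = 229.78 kg/s.
protein fraction = 202.41/229.78 = 0.8809.

0.8809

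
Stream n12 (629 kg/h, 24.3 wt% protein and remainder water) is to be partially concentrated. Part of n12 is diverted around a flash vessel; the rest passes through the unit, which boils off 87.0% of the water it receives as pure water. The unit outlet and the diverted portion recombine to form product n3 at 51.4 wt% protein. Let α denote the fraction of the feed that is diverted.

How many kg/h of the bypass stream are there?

All 629×0.243 = 152.85 kg/h of protein reaches n3, so n3 = 152.85/0.514 = 297.37 kg/h and vapour = 331.63 kg/h.
The evaporator receives (1−α)·629 of feed at 0.757 water and removes 0.870 of that water:
0.870×0.757×(1−α)×629 = 331.63
(1−α) = 331.63/414.25 = 0.8006;  α = 0.1994.
Bypass flow = 0.1994×629 = 125.45 kg/h.

125.5 kg/h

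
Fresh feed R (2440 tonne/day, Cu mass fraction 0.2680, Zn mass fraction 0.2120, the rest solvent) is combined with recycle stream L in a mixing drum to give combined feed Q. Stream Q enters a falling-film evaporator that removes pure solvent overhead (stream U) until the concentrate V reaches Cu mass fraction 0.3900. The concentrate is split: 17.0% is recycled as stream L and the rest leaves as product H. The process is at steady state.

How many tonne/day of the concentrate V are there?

Overall Cu balance (none leaves overhead): Cu in fresh feed = Cu in product, i.e. 2440×0.268 = (1−0.170)·V·0.390.
V = 653.92/(0.390×0.830) = 2020.1 tonne/day.

2020 tonne/day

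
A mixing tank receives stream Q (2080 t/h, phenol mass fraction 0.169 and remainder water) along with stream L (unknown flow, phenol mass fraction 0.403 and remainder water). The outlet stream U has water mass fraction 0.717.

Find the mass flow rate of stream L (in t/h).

Let L be the unknown flow. Total out = 2080 + L.
water balance: 1728.5 + 0.597·L = 0.717·(2080 + L)
(0.597 − 0.717)·L = 0.717×2080 − 1728.5 = -237.12
L = -237.12 / -0.120 = 1976 t/h

1976 t/h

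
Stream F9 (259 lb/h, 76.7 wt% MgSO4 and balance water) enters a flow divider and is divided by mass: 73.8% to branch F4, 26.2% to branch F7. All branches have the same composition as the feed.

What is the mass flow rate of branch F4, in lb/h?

191.1 lb/h

Branch F4 flow = 0.738×259 = 191.14 lb/h.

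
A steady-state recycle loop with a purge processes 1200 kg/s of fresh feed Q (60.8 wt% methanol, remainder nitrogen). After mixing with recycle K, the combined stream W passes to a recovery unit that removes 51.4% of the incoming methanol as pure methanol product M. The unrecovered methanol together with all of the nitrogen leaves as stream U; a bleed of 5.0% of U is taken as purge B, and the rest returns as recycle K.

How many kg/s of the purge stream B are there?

503.3 kg/s

nitrogen enters only via Q and leaves only via the purge: 1200×0.392 = 0.050×(nitrogen in U), and the recovery unit passes all nitrogen, so nitrogen in W = nitrogen in U = 9408 kg/s.
methanol in W: m_A = 1200×0.608 + (1−0.050)·(1−0.514)·m_A, so m_A = 729.6/0.5383 = 1355.4 kg/s.
U = (1−0.514)×1355.4 + 9408 = 10067 kg/s.
Purge B = 0.050×10067 = 503.34 kg/s.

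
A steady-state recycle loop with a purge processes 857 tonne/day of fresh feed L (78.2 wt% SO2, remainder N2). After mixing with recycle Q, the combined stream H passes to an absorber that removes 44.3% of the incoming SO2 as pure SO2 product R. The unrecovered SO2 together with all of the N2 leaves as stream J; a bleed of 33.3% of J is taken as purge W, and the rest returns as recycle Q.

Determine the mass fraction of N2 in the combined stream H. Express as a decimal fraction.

0.3448

N2 enters only via L and leaves only via the purge: 857×0.218 = 0.333×(N2 in J), and the absorber passes all N2, so N2 in H = N2 in J = 561.04 tonne/day.
SO2 in H: m_A = 857×0.782 + (1−0.333)·(1−0.443)·m_A, so m_A = 670.17/0.6285 = 1066.3 tonne/day.
H = 1066.3 + 561.04 = 1627.4 tonne/day.
N2 fraction in H = 561.04/1627.4 = 0.3448.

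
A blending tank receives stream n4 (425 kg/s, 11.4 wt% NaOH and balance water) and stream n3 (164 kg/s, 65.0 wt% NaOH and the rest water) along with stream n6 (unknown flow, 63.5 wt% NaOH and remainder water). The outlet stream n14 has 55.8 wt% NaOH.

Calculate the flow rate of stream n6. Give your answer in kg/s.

2255 kg/s

Let n6 be the unknown flow. Total out = 589 + n6.
NaOH balance: 155.05 + 0.635·n6 = 0.558·(589 + n6)
(0.635 − 0.558)·n6 = 0.558×589 − 155.05 = 173.61
n6 = 173.61 / 0.077 = 2254.7 kg/s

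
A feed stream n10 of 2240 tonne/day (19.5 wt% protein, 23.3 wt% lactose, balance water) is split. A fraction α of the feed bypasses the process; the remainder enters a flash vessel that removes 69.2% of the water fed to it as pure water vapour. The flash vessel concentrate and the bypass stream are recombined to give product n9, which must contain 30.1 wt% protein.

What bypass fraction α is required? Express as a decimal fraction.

All 2240×0.195 = 436.8 tonne/day of protein reaches n9, so n9 = 436.8/0.301 = 1451.2 tonne/day and vapour = 788.84 tonne/day.
The evaporator receives (1−α)·2240 of feed at 0.572 water and removes 0.692 of that water:
0.692×0.572×(1−α)×2240 = 788.84
(1−α) = 788.84/886.65 = 0.8897;  α = 0.1103.

0.110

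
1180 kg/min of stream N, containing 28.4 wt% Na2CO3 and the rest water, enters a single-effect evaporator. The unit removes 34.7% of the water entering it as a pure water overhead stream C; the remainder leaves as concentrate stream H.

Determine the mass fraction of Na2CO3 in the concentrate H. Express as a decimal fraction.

0.378

Na2CO3 is not removed: 1180×0.284 = 335.12 kg/min of Na2CO3 enters H.
water entering = 1180×0.716 = 844.88 kg/min; overhead removed = 0.347×844.88 = 293.17 kg/min.
Concentrate = 1180 − 293.17 = 886.83 kg/min.
Mass fraction = 335.12/886.83 = 0.378.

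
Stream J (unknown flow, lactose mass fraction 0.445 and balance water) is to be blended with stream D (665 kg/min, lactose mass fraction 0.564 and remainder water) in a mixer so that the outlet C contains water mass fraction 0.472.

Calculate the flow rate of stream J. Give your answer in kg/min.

Let J be the unknown flow. Total out = 665 + J.
water balance: 289.94 + 0.555·J = 0.472·(665 + J)
(0.555 − 0.472)·J = 0.472×665 − 289.94 = 23.94
J = 23.94 / 0.083 = 288.43 kg/min

288.4 kg/min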